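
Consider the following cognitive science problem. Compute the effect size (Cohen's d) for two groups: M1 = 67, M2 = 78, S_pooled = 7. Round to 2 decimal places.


Cohen's d = (M1 - M2) / S_pooled
= (67 - 78) / 7
= -11 / 7
= -1.57


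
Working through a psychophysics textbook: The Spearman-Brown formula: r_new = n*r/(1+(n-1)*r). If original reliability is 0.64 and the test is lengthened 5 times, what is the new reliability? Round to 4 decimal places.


r_new = n*r / (1 + (n-1)*r)
Numerator = 5 * 0.64 = 3.2
Denominator = 1 + 4 * 0.64 = 3.56
r_new = 3.2 / 3.56
= 0.8989


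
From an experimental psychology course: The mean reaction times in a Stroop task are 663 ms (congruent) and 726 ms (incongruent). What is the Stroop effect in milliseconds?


Stroop effect = RT(incongruent) - RT(congruent)
= 726 - 663
= 63 ms


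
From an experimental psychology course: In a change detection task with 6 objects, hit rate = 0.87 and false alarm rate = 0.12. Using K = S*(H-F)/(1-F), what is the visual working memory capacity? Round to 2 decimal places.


K = S * (H - F) / (1 - F)
H - F = 0.75
1 - F = 0.88
K = 6 * 0.75 / 0.88
= 5.11


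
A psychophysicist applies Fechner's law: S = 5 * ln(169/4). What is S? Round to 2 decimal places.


S = 5 * ln(169/4)
I/I0 = 42.25
ln(42.25) = 3.7436
S = 5 * 3.7436
= 18.72


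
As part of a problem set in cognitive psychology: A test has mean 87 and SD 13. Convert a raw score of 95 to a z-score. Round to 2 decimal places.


z = (X - mu) / sigma
= (95 - 87) / 13
= 8 / 13
= 0.62


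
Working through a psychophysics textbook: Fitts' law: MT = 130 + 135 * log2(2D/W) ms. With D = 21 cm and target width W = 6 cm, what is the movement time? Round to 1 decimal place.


MT = 130 + 135 * log2(2*21/6)
2D/W = 7.0
log2(7.0) = 2.8074
MT = 130 + 135 * 2.8074
= 509.0 ms


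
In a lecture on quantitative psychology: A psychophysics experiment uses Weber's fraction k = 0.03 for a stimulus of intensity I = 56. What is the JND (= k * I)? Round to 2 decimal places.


JND = k * I
JND = 0.03 * 56
= 1.68


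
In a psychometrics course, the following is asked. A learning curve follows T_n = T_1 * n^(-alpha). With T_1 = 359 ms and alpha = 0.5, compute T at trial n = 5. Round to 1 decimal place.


T_n = 359 * 5^(-0.5)
5^(-0.5) = 0.447214
T_n = 359 * 0.447214
= 160.5 ms


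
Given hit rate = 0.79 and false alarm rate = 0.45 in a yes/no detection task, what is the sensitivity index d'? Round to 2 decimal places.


d' = z(HR) - z(FAR)
z(0.79) = 0.8064
z(0.45) = -0.1257
d' = 0.8064 - -0.1257
= 0.93


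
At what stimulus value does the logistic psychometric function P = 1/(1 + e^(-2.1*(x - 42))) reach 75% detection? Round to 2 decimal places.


At P = 0.75: 0.75 = 1/(1 + e^(-k*(x-x0)))
Solving: e^(-k*(x-x0)) = 1/3
x = x0 + ln(3)/k
ln(3) = 1.0986
x = 42 + 1.0986/2.1
= 42 + 0.5231
= 42.52


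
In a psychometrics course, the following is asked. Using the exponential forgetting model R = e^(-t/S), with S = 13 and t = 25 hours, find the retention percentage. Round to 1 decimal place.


R = e^(-t/S)
-t/S = -25/13 = -1.923077
R = e^(-1.923077) = 0.146157
Percentage = 0.146157 * 100
= 14.6


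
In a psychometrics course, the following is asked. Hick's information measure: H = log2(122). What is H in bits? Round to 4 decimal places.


H = log2(n)
H = log2(122)
= 6.9307


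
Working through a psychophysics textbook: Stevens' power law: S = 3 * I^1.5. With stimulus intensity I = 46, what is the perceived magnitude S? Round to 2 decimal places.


S = 3 * 46^1.5
46^1.5 = 311.9872
S = 3 * 311.9872
= 935.96


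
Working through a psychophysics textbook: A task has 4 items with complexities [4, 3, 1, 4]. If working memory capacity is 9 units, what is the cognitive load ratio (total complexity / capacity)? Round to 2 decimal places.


Total complexity = 4 + 3 + 1 + 4 = 12
Load = total / capacity = 12 / 9
= 1.33


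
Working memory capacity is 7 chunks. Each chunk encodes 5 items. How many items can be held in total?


Total items = chunks * items_per_chunk
= 7 * 5
= 35


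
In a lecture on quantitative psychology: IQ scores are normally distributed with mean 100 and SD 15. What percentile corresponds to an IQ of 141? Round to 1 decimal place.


z = (IQ - mean) / SD
z = (141 - 100) / 15 = 2.7333
Percentile = Phi(2.7333) * 100
Phi(2.7333) = 0.996865
= 99.7


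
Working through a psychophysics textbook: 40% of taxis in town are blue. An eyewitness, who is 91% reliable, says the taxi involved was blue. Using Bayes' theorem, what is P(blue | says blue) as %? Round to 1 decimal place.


P(blue | says blue) = P(says blue | blue)*P(blue) / [P(says blue | blue)*P(blue) + P(says blue | not blue)*P(not blue)]
Numerator = 0.91 * 0.4 = 0.364
False identification = 0.09 * 0.6 = 0.054
P = 0.364 / (0.364 + 0.054)
= 0.364 / 0.418
As percentage = 87.1


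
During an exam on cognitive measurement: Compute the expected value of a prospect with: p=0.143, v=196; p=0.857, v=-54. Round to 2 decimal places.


EU = sum(p_i * v_i)
0.143 * 196 = 28.028
0.857 * -54 = -46.278
EU = 28.028 + -46.278
= -18.25


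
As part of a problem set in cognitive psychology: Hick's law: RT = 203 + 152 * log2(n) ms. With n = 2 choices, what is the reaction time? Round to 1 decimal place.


RT = 203 + 152 * log2(2)
log2(2) = 1.0
RT = 203 + 152 * 1.0
= 203 + 152.0
= 355.0 ms


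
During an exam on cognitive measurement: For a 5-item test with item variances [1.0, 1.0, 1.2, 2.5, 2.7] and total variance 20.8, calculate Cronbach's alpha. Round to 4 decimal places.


alpha = (k/(k-1)) * (1 - sum(s_i^2)/s_total^2)
sum(item variances) = 8.4
k/(k-1) = 5/4 = 1.25
1 - 8.4/20.8 = 1 - 0.403846 = 0.596154
alpha = 1.25 * 0.596154
= 0.7452


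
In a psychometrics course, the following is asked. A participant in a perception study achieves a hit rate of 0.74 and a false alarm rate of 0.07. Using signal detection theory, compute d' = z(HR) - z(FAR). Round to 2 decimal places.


d' = z(HR) - z(FAR)
z(0.74) = 0.6433
z(0.07) = -1.4758
d' = 0.6433 - -1.4758
= 2.12


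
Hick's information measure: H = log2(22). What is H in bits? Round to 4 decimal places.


H = log2(n)
H = log2(22)
= 4.4594


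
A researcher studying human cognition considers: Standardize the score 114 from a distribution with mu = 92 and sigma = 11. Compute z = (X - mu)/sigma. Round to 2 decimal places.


z = (X - mu) / sigma
= (114 - 92) / 11
= 22 / 11
= 2.00


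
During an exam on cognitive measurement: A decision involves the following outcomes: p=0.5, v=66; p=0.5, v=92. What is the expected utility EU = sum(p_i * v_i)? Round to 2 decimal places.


EU = sum(p_i * v_i)
0.5 * 66 = 33.0
0.5 * 92 = 46.0
EU = 33.0 + 46.0
= 79.00


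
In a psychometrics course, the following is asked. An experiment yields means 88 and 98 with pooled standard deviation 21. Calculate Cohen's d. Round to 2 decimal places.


Cohen's d = (M1 - M2) / S_pooled
= (88 - 98) / 21
= -10 / 21
= -0.48


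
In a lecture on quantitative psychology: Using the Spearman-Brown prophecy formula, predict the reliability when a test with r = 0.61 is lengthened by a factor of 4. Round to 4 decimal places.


r_new = n*r / (1 + (n-1)*r)
Numerator = 4 * 0.61 = 2.44
Denominator = 1 + 3 * 0.61 = 2.83
r_new = 2.44 / 2.83
= 0.8622


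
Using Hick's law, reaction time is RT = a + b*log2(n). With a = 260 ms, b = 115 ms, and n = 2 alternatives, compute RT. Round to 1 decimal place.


RT = 260 + 115 * log2(2)
log2(2) = 1.0
RT = 260 + 115 * 1.0
= 260 + 115.0
= 375.0 ms


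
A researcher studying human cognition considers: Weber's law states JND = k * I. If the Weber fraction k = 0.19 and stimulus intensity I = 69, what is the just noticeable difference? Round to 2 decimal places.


JND = k * I
JND = 0.19 * 69
= 13.11


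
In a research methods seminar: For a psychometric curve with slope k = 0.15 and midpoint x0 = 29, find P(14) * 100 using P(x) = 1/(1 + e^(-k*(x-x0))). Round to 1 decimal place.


P(x) = 1/(1 + e^(-0.15*(14 - 29)))
Exponent = -0.15 * -15 = 2.25
e^(2.25) = 9.487736
P = 1/(1 + 9.487736) = 0.095349
Percentage = 9.5


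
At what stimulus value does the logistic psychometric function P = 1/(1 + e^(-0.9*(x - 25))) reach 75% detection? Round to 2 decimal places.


At P = 0.75: 0.75 = 1/(1 + e^(-k*(x-x0)))
Solving: e^(-k*(x-x0)) = 1/3
x = x0 + ln(3)/k
ln(3) = 1.0986
x = 25 + 1.0986/0.9
= 25 + 1.2207
= 26.22


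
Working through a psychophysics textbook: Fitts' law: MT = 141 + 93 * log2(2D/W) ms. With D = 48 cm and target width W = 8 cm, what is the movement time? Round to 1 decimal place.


MT = 141 + 93 * log2(2*48/8)
2D/W = 12.0
log2(12.0) = 3.585
MT = 141 + 93 * 3.585
= 474.4 ms


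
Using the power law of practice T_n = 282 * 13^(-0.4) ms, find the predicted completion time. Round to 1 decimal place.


T_n = 282 * 13^(-0.4)
13^(-0.4) = 0.358445
T_n = 282 * 0.358445
= 101.1 ms


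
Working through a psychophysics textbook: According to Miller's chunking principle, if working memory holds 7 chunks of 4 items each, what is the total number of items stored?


Total items = chunks * items_per_chunk
= 7 * 4
= 28


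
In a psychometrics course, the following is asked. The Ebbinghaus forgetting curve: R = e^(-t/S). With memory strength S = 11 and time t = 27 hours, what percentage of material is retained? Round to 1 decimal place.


R = e^(-t/S)
-t/S = -27/11 = -2.454545
R = e^(-2.454545) = 0.085902
Percentage = 0.085902 * 100
= 8.6


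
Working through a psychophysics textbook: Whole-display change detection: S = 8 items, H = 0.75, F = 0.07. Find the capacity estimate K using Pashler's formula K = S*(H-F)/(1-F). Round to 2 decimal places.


K = S * (H - F) / (1 - F)
H - F = 0.68
1 - F = 0.93
K = 8 * 0.68 / 0.93
= 5.85


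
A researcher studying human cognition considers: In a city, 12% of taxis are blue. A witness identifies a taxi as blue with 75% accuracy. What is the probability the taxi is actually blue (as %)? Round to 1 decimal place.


P(blue | says blue) = P(says blue | blue)*P(blue) / [P(says blue | blue)*P(blue) + P(says blue | not blue)*P(not blue)]
Numerator = 0.75 * 0.12 = 0.09
False identification = 0.25 * 0.88 = 0.22
P = 0.09 / (0.09 + 0.22)
= 0.09 / 0.31
As percentage = 29.0


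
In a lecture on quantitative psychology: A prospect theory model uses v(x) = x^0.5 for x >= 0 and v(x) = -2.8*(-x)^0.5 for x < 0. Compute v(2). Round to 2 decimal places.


Since x = 2 >= 0, use v(x) = x^0.5
2^0.5 = 1.4142
v(2) = 1.41


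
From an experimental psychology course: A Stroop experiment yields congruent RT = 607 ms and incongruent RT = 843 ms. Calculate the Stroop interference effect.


Stroop effect = RT(incongruent) - RT(congruent)
= 843 - 607
= 236 ms


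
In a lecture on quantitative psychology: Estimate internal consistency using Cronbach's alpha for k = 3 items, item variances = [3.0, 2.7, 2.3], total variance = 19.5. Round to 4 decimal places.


alpha = (k/(k-1)) * (1 - sum(s_i^2)/s_total^2)
sum(item variances) = 8.0
k/(k-1) = 3/2 = 1.5
1 - 8.0/19.5 = 1 - 0.410256 = 0.589744
alpha = 1.5 * 0.589744
= 0.8846


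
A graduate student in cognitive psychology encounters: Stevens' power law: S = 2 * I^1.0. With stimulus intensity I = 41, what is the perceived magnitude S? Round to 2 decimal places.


S = 2 * 41^1.0
41^1.0 = 41.0
S = 2 * 41.0
= 82.00


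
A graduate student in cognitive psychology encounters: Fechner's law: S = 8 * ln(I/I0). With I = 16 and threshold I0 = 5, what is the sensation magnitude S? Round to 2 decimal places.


S = 8 * ln(16/5)
I/I0 = 3.2
ln(3.2) = 1.1632
S = 8 * 1.1632
= 9.31


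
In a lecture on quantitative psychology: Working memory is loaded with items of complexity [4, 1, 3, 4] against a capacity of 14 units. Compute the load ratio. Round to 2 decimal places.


Total complexity = 4 + 1 + 3 + 4 = 12
Load = total / capacity = 12 / 14
= 0.86


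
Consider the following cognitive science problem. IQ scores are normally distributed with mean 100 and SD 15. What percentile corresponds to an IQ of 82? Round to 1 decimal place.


z = (IQ - mean) / SD
z = (82 - 100) / 15 = -1.2
Percentile = Phi(-1.2) * 100
Phi(-1.2) = 0.11507
= 11.5


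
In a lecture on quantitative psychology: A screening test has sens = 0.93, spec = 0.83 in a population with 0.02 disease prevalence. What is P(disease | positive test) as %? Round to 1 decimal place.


PPV = (sens * prev) / (sens * prev + (1-spec) * (1-prev))
Numerator = 0.93 * 0.02 = 0.0186
P(positive and no disease) = (1 - spec) * (1 - prev) = (1 - 0.83) * (1 - 0.02) = 0.1666
Denominator = 0.0186 + 0.1666 = 0.1852
PPV = 0.0186 / 0.1852 = 0.100432
As percentage = 10.0


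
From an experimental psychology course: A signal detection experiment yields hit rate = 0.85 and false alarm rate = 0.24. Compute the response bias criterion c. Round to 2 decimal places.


c = -0.5 * (z(HR) + z(FAR))
z(0.85) = 1.0364
z(0.24) = -0.7063
c = -0.5 * (1.0364 + -0.7063)
= -0.5 * 0.3301
= -0.17


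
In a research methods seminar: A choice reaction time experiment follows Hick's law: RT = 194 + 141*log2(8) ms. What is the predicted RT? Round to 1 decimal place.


RT = 194 + 141 * log2(8)
log2(8) = 3.0
RT = 194 + 141 * 3.0
= 194 + 423.0
= 617.0 ms


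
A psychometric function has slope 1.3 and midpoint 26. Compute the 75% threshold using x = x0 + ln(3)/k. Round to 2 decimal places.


At P = 0.75: 0.75 = 1/(1 + e^(-k*(x-x0)))
Solving: e^(-k*(x-x0)) = 1/3
x = x0 + ln(3)/k
ln(3) = 1.0986
x = 26 + 1.0986/1.3
= 26 + 0.8451
= 26.85


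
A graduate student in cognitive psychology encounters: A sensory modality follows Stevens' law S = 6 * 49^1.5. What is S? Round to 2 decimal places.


S = 6 * 49^1.5
49^1.5 = 343.0
S = 6 * 343.0
= 2058.00


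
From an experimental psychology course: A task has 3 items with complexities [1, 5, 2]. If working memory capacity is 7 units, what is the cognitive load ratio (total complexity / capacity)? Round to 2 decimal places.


Total complexity = 1 + 5 + 2 = 8
Load = total / capacity = 8 / 7
= 1.14


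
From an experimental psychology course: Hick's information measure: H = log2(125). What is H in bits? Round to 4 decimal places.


H = log2(n)
H = log2(125)
= 6.9658


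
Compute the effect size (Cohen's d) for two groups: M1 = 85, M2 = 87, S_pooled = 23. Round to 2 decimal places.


Cohen's d = (M1 - M2) / S_pooled
= (85 - 87) / 23
= -2 / 23
= -0.09


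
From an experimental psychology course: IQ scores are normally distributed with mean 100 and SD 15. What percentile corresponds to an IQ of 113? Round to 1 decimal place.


z = (IQ - mean) / SD
z = (113 - 100) / 15 = 0.8667
Percentile = Phi(0.8667) * 100
Phi(0.8667) = 0.806947
= 80.7


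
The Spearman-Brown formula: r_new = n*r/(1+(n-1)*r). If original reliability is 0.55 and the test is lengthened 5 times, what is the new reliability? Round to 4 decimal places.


r_new = n*r / (1 + (n-1)*r)
Numerator = 5 * 0.55 = 2.75
Denominator = 1 + 4 * 0.55 = 3.2
r_new = 2.75 / 3.2
= 0.8594


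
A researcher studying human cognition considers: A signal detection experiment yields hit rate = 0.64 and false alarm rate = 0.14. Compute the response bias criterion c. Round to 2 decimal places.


c = -0.5 * (z(HR) + z(FAR))
z(0.64) = 0.3585
z(0.14) = -1.0803
c = -0.5 * (0.3585 + -1.0803)
= -0.5 * -0.7218
= 0.36


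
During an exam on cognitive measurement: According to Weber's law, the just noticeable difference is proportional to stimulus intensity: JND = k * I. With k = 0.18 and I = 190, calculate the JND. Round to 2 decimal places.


JND = k * I
JND = 0.18 * 190
= 34.20


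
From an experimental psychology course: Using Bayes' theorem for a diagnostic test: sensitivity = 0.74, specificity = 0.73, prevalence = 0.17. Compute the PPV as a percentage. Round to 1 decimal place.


PPV = (sens * prev) / (sens * prev + (1-spec) * (1-prev))
Numerator = 0.74 * 0.17 = 0.1258
P(positive and no disease) = (1 - spec) * (1 - prev) = (1 - 0.73) * (1 - 0.17) = 0.2241
Denominator = 0.1258 + 0.2241 = 0.3499
PPV = 0.1258 / 0.3499 = 0.359531
As percentage = 36.0


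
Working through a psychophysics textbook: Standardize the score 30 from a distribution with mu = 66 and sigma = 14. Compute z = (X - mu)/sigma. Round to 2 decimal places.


z = (X - mu) / sigma
= (30 - 66) / 14
= -36 / 14
= -2.57


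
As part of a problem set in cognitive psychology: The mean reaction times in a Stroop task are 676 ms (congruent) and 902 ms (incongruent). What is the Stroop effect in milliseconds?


Stroop effect = RT(incongruent) - RT(congruent)
= 902 - 676
= 226 ms


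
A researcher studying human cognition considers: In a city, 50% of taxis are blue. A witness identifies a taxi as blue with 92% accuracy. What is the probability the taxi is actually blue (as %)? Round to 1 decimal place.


P(blue | says blue) = P(says blue | blue)*P(blue) / [P(says blue | blue)*P(blue) + P(says blue | not blue)*P(not blue)]
Numerator = 0.92 * 0.5 = 0.46
False identification = 0.08 * 0.5 = 0.04
P = 0.46 / (0.46 + 0.04)
= 0.46 / 0.5
As percentage = 92.0


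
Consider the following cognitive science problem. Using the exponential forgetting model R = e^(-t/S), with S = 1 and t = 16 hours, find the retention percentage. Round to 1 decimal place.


R = e^(-t/S)
-t/S = -16/1 = -16.0
R = e^(-16.0) = 0.0
Percentage = 0.0 * 100
= 0.0


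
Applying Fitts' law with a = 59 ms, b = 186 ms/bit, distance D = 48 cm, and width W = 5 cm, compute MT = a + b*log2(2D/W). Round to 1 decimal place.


MT = 59 + 186 * log2(2*48/5)
2D/W = 19.2
log2(19.2) = 4.263
MT = 59 + 186 * 4.263
= 851.9 ms


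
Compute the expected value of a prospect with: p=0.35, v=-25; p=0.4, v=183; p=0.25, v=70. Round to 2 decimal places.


EU = sum(p_i * v_i)
0.35 * -25 = -8.75
0.4 * 183 = 73.2
0.25 * 70 = 17.5
EU = -8.75 + 73.2 + 17.5
= 81.95


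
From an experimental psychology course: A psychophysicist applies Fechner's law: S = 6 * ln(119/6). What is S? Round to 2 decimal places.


S = 6 * ln(119/6)
I/I0 = 19.833333
ln(19.833333) = 2.9874
S = 6 * 2.9874
= 17.92


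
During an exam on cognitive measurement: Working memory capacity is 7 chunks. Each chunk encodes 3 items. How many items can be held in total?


Total items = chunks * items_per_chunk
= 7 * 3
= 21


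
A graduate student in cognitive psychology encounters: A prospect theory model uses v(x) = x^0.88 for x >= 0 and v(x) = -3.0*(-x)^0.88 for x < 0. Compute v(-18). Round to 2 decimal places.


Since x = -18 < 0, use v(x) = -lambda*(-x)^alpha
(-x) = 18
18^0.88 = 12.7245
v(-18) = -3.0 * 12.7245
= -38.17


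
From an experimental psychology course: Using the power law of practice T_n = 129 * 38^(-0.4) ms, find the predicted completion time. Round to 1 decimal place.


T_n = 129 * 38^(-0.4)
38^(-0.4) = 0.233392
T_n = 129 * 0.233392
= 30.1 ms


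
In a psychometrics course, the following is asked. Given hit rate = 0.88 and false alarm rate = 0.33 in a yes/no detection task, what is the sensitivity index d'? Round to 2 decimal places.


d' = z(HR) - z(FAR)
z(0.88) = 1.175
z(0.33) = -0.4399
d' = 1.175 - -0.4399
= 1.61


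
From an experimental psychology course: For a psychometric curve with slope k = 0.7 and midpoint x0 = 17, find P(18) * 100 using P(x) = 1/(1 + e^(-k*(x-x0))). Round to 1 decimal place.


P(x) = 1/(1 + e^(-0.7*(18 - 17)))
Exponent = -0.7 * 1 = -0.7
e^(-0.7) = 0.496585
P = 1/(1 + 0.496585) = 0.668188
Percentage = 66.8


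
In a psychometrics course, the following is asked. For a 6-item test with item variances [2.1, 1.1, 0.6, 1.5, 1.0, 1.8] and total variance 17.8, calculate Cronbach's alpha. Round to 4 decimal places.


alpha = (k/(k-1)) * (1 - sum(s_i^2)/s_total^2)
sum(item variances) = 8.1
k/(k-1) = 6/5 = 1.2
1 - 8.1/17.8 = 1 - 0.455056 = 0.544944
alpha = 1.2 * 0.544944
= 0.6539


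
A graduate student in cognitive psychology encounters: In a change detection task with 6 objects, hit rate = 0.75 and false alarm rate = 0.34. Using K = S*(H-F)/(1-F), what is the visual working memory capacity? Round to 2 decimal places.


K = S * (H - F) / (1 - F)
H - F = 0.41
1 - F = 0.66
K = 6 * 0.41 / 0.66
= 3.73


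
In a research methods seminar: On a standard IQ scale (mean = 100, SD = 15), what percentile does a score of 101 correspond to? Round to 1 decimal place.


z = (IQ - mean) / SD
z = (101 - 100) / 15 = 0.0667
Percentile = Phi(0.0667) * 100
Phi(0.0667) = 0.52659
= 52.7


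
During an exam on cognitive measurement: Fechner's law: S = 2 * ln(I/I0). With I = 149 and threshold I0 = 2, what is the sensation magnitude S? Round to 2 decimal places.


S = 2 * ln(149/2)
I/I0 = 74.5
ln(74.5) = 4.3108
S = 2 * 4.3108
= 8.62


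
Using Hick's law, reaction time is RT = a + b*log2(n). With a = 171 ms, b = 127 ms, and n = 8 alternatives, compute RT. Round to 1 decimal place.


RT = 171 + 127 * log2(8)
log2(8) = 3.0
RT = 171 + 127 * 3.0
= 171 + 381.0
= 552.0 ms


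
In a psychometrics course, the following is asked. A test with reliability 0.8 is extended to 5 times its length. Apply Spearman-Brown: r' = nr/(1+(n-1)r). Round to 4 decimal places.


r_new = n*r / (1 + (n-1)*r)
Numerator = 5 * 0.8 = 4.0
Denominator = 1 + 4 * 0.8 = 4.2
r_new = 4.0 / 4.2
= 0.9524


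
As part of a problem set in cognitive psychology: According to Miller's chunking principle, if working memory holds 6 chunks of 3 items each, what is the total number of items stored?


Total items = chunks * items_per_chunk
= 6 * 3
= 18


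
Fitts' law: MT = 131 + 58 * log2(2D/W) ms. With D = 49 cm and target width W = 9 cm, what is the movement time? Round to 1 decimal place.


MT = 131 + 58 * log2(2*49/9)
2D/W = 10.888889
log2(10.888889) = 3.4448
MT = 131 + 58 * 3.4448
= 330.8 ms


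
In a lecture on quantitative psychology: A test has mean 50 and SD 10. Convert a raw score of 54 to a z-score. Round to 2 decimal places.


z = (X - mu) / sigma
= (54 - 50) / 10
= 4 / 10
= 0.40


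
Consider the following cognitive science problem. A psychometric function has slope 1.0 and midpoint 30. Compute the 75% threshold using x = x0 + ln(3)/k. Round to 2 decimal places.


At P = 0.75: 0.75 = 1/(1 + e^(-k*(x-x0)))
Solving: e^(-k*(x-x0)) = 1/3
x = x0 + ln(3)/k
ln(3) = 1.0986
x = 30 + 1.0986/1.0
= 30 + 1.0986
= 31.10


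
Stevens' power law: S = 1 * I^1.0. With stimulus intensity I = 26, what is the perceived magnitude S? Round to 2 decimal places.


S = 1 * 26^1.0
26^1.0 = 26.0
S = 1 * 26.0
= 26.00


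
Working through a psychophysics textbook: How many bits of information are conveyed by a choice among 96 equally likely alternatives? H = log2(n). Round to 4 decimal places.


H = log2(n)
H = log2(96)
= 6.5850


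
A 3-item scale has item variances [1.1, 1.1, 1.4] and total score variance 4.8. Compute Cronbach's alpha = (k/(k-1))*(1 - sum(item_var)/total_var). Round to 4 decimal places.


alpha = (k/(k-1)) * (1 - sum(s_i^2)/s_total^2)
sum(item variances) = 3.6
k/(k-1) = 3/2 = 1.5
1 - 3.6/4.8 = 1 - 0.75 = 0.25
alpha = 1.5 * 0.25
= 0.3750


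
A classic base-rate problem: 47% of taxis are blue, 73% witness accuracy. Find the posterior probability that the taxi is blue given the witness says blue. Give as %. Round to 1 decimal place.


P(blue | says blue) = P(says blue | blue)*P(blue) / [P(says blue | blue)*P(blue) + P(says blue | not blue)*P(not blue)]
Numerator = 0.73 * 0.47 = 0.3431
False identification = 0.27 * 0.53 = 0.1431
P = 0.3431 / (0.3431 + 0.1431)
= 0.3431 / 0.4862
As percentage = 70.6


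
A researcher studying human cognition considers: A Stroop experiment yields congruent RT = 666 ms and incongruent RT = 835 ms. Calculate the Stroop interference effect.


Stroop effect = RT(incongruent) - RT(congruent)
= 835 - 666
= 169 ms


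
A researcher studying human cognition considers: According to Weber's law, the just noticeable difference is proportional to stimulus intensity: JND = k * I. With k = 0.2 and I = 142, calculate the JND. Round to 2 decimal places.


JND = k * I
JND = 0.2 * 142
= 28.40


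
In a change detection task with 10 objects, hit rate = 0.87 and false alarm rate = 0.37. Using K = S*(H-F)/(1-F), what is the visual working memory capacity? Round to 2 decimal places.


K = S * (H - F) / (1 - F)
H - F = 0.5
1 - F = 0.63
K = 10 * 0.5 / 0.63
= 7.94


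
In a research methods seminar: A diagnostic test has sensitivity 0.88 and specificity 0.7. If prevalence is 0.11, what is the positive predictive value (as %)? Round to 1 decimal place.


PPV = (sens * prev) / (sens * prev + (1-spec) * (1-prev))
Numerator = 0.88 * 0.11 = 0.0968
P(positive and no disease) = (1 - spec) * (1 - prev) = (1 - 0.7) * (1 - 0.11) = 0.267
Denominator = 0.0968 + 0.267 = 0.3638
PPV = 0.0968 / 0.3638 = 0.26608
As percentage = 26.6


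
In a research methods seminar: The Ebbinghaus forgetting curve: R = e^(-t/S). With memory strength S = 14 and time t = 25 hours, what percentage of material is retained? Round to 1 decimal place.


R = e^(-t/S)
-t/S = -25/14 = -1.785714
R = e^(-1.785714) = 0.167677
Percentage = 0.167677 * 100
= 16.8


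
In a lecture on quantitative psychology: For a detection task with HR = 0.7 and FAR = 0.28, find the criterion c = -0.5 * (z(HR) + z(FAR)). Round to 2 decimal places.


c = -0.5 * (z(HR) + z(FAR))
z(0.7) = 0.5244
z(0.28) = -0.5828
c = -0.5 * (0.5244 + -0.5828)
= -0.5 * -0.0584
= 0.03


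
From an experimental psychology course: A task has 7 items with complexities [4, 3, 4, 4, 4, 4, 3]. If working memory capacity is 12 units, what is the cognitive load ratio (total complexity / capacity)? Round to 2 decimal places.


Total complexity = 4 + 3 + 4 + 4 + 4 + 4 + 3 = 26
Load = total / capacity = 26 / 12
= 2.17


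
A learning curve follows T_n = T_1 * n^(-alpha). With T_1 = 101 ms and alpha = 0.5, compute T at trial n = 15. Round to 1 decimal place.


T_n = 101 * 15^(-0.5)
15^(-0.5) = 0.258199
T_n = 101 * 0.258199
= 26.1 ms


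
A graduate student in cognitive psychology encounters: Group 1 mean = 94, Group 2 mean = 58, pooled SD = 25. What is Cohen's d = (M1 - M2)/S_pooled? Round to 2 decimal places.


Cohen's d = (M1 - M2) / S_pooled
= (94 - 58) / 25
= 36 / 25
= 1.44


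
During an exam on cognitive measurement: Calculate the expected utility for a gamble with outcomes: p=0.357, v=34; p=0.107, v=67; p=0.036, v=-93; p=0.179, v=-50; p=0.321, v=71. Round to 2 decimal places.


EU = sum(p_i * v_i)
0.357 * 34 = 12.138
0.107 * 67 = 7.169
0.036 * -93 = -3.348
0.179 * -50 = -8.95
0.321 * 71 = 22.791
EU = 12.138 + 7.169 + -3.348 + -8.95 + 22.791
= 29.80


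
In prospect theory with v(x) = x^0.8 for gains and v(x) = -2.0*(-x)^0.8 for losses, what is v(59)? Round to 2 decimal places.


Since x = 59 >= 0, use v(x) = x^0.8
59^0.8 = 26.1025
v(59) = 26.10


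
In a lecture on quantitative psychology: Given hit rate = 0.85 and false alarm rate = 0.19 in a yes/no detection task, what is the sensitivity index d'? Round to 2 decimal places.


d' = z(HR) - z(FAR)
z(0.85) = 1.0364
z(0.19) = -0.8779
d' = 1.0364 - -0.8779
= 1.91


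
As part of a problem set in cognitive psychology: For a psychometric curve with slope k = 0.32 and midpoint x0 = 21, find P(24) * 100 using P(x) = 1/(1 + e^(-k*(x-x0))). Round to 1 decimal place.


P(x) = 1/(1 + e^(-0.32*(24 - 21)))
Exponent = -0.32 * 3 = -0.96
e^(-0.96) = 0.382893
P = 1/(1 + 0.382893) = 0.723122
Percentage = 72.3


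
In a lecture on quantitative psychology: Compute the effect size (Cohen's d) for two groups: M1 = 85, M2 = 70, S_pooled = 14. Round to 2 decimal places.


Cohen's d = (M1 - M2) / S_pooled
= (85 - 70) / 14
= 15 / 14
= 1.07


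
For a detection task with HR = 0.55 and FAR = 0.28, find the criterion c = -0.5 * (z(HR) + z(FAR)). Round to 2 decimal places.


c = -0.5 * (z(HR) + z(FAR))
z(0.55) = 0.1257
z(0.28) = -0.5828
c = -0.5 * (0.1257 + -0.5828)
= -0.5 * -0.4571
= 0.23


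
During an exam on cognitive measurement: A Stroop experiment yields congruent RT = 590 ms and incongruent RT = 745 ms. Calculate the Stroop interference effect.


Stroop effect = RT(incongruent) - RT(congruent)
= 745 - 590
= 155 ms


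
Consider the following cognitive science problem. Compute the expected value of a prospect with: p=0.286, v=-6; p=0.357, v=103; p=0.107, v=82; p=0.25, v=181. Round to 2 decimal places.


EU = sum(p_i * v_i)
0.286 * -6 = -1.716
0.357 * 103 = 36.771
0.107 * 82 = 8.774
0.25 * 181 = 45.25
EU = -1.716 + 36.771 + 8.774 + 45.25
= 89.08


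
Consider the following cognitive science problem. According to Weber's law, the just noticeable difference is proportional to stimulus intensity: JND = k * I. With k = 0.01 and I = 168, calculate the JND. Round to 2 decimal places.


JND = k * I
JND = 0.01 * 168
= 1.68


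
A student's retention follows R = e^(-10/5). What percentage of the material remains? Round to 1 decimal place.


R = e^(-t/S)
-t/S = -10/5 = -2.0
R = e^(-2.0) = 0.135335
Percentage = 0.135335 * 100
= 13.5


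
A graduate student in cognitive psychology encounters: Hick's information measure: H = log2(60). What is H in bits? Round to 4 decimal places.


H = log2(n)
H = log2(60)
= 5.9069


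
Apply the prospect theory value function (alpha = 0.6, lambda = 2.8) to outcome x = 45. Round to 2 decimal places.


Since x = 45 >= 0, use v(x) = x^0.6
45^0.6 = 9.8158
v(45) = 9.82


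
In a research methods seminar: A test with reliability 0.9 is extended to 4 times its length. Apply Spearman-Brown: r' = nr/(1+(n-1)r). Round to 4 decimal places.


r_new = n*r / (1 + (n-1)*r)
Numerator = 4 * 0.9 = 3.6
Denominator = 1 + 3 * 0.9 = 3.7
r_new = 3.6 / 3.7
= 0.9730


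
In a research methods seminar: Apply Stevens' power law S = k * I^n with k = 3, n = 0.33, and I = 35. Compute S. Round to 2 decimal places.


S = 3 * 35^0.33
35^0.33 = 3.2325
S = 3 * 3.2325
= 9.70


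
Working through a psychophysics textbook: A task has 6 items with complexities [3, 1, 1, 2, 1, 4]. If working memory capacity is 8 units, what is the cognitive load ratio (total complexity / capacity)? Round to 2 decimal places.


Total complexity = 3 + 1 + 1 + 2 + 1 + 4 = 12
Load = total / capacity = 12 / 8
= 1.50


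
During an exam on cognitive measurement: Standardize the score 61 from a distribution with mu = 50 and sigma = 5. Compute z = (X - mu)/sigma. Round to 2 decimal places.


z = (X - mu) / sigma
= (61 - 50) / 5
= 11 / 5
= 2.20


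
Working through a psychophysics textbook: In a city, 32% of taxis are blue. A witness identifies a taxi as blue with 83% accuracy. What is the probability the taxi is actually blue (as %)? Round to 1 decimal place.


P(blue | says blue) = P(says blue | blue)*P(blue) / [P(says blue | blue)*P(blue) + P(says blue | not blue)*P(not blue)]
Numerator = 0.83 * 0.32 = 0.2656
False identification = 0.17 * 0.68 = 0.1156
P = 0.2656 / (0.2656 + 0.1156)
= 0.2656 / 0.3812
As percentage = 69.7


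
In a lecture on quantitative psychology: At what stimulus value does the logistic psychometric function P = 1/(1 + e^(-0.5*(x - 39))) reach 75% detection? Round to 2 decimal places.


At P = 0.75: 0.75 = 1/(1 + e^(-k*(x-x0)))
Solving: e^(-k*(x-x0)) = 1/3
x = x0 + ln(3)/k
ln(3) = 1.0986
x = 39 + 1.0986/0.5
= 39 + 2.1972
= 41.20


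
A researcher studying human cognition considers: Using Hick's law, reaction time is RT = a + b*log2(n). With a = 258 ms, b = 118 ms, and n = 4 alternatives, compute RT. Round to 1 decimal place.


RT = 258 + 118 * log2(4)
log2(4) = 2.0
RT = 258 + 118 * 2.0
= 258 + 236.0
= 494.0 ms


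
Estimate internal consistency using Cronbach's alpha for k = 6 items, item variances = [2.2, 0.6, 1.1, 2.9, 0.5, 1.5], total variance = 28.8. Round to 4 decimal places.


alpha = (k/(k-1)) * (1 - sum(s_i^2)/s_total^2)
sum(item variances) = 8.8
k/(k-1) = 6/5 = 1.2
1 - 8.8/28.8 = 1 - 0.305556 = 0.694444
alpha = 1.2 * 0.694444
= 0.8333


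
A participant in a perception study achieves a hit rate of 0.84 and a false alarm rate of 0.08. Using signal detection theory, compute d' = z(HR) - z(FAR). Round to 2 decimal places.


d' = z(HR) - z(FAR)
z(0.84) = 0.9945
z(0.08) = -1.4051
d' = 0.9945 - -1.4051
= 2.40


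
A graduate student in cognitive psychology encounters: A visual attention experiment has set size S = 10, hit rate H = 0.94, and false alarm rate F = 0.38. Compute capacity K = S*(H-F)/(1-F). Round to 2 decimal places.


K = S * (H - F) / (1 - F)
H - F = 0.56
1 - F = 0.62
K = 10 * 0.56 / 0.62
= 9.03


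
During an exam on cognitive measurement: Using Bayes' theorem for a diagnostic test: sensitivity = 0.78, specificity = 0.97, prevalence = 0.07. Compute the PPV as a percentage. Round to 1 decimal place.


PPV = (sens * prev) / (sens * prev + (1-spec) * (1-prev))
Numerator = 0.78 * 0.07 = 0.0546
P(positive and no disease) = (1 - spec) * (1 - prev) = (1 - 0.97) * (1 - 0.07) = 0.0279
Denominator = 0.0546 + 0.0279 = 0.0825
PPV = 0.0546 / 0.0825 = 0.661818
As percentage = 66.2


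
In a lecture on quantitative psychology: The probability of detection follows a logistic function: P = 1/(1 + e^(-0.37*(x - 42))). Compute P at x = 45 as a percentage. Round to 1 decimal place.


P(x) = 1/(1 + e^(-0.37*(45 - 42)))
Exponent = -0.37 * 3 = -1.11
e^(-1.11) = 0.329559
P = 1/(1 + 0.329559) = 0.752129
Percentage = 75.2


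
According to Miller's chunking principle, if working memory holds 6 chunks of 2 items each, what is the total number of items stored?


Total items = chunks * items_per_chunk
= 6 * 2
= 12


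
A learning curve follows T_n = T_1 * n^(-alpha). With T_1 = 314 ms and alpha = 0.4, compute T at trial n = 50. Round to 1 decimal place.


T_n = 314 * 50^(-0.4)
50^(-0.4) = 0.209128
T_n = 314 * 0.209128
= 65.7 ms


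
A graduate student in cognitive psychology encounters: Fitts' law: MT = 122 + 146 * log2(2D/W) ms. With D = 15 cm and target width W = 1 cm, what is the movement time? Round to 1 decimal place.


MT = 122 + 146 * log2(2*15/1)
2D/W = 30.0
log2(30.0) = 4.9069
MT = 122 + 146 * 4.9069
= 838.4 ms


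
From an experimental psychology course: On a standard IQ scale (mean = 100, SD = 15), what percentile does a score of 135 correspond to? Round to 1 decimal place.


z = (IQ - mean) / SD
z = (135 - 100) / 15 = 2.3333
Percentile = Phi(2.3333) * 100
Phi(2.3333) = 0.990184
= 99.0


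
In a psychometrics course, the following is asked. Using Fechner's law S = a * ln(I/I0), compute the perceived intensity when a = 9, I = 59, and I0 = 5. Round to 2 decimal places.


S = 9 * ln(59/5)
I/I0 = 11.8
ln(11.8) = 2.4681
S = 9 * 2.4681
= 22.21


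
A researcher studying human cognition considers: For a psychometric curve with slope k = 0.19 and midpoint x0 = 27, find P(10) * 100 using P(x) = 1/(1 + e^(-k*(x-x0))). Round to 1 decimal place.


P(x) = 1/(1 + e^(-0.19*(10 - 27)))
Exponent = -0.19 * -17 = 3.23
e^(3.23) = 25.279657
P = 1/(1 + 25.279657) = 0.038052
Percentage = 3.8


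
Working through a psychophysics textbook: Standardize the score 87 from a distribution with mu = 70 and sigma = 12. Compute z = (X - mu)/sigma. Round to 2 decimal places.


z = (X - mu) / sigma
= (87 - 70) / 12
= 17 / 12
= 1.42


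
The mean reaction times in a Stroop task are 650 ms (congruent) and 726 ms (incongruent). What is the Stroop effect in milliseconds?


Stroop effect = RT(incongruent) - RT(congruent)
= 726 - 650
= 76 ms


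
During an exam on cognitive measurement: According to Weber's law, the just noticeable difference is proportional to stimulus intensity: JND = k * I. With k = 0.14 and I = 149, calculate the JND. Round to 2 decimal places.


JND = k * I
JND = 0.14 * 149
= 20.86


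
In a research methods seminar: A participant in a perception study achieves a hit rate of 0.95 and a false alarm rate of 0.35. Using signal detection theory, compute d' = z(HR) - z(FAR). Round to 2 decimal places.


d' = z(HR) - z(FAR)
z(0.95) = 1.6449
z(0.35) = -0.3853
d' = 1.6449 - -0.3853
= 2.03


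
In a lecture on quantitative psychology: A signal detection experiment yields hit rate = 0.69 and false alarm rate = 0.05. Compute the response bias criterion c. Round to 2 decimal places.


c = -0.5 * (z(HR) + z(FAR))
z(0.69) = 0.4959
z(0.05) = -1.6449
c = -0.5 * (0.4959 + -1.6449)
= -0.5 * -1.149
= 0.57


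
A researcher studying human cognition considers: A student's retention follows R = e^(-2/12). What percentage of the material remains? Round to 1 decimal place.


R = e^(-t/S)
-t/S = -2/12 = -0.166667
R = e^(-0.166667) = 0.846481
Percentage = 0.846481 * 100
= 84.6


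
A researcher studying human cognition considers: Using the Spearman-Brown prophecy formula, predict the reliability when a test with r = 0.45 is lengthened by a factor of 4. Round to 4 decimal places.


r_new = n*r / (1 + (n-1)*r)
Numerator = 4 * 0.45 = 1.8
Denominator = 1 + 3 * 0.45 = 2.35
r_new = 1.8 / 2.35
= 0.7660


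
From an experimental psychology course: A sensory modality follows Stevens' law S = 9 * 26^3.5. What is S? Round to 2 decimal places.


S = 9 * 26^3.5
26^3.5 = 89620.367
S = 9 * 89620.367
= 806583.30


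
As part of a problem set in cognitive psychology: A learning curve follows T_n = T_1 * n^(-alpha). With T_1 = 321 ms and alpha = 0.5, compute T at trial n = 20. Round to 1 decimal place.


T_n = 321 * 20^(-0.5)
20^(-0.5) = 0.223607
T_n = 321 * 0.223607
= 71.8 ms


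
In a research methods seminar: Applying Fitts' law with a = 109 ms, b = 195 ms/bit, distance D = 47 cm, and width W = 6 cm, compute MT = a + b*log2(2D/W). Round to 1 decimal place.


MT = 109 + 195 * log2(2*47/6)
2D/W = 15.666667
log2(15.666667) = 3.9696
MT = 109 + 195 * 3.9696
= 883.1 ms


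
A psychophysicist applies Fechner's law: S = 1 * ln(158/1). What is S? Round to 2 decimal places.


S = 1 * ln(158/1)
I/I0 = 158.0
ln(158.0) = 5.0626
S = 1 * 5.0626
= 5.06


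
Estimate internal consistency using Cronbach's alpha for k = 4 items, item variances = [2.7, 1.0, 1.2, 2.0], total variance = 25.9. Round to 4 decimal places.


alpha = (k/(k-1)) * (1 - sum(s_i^2)/s_total^2)
sum(item variances) = 6.9
k/(k-1) = 4/3 = 1.333333
1 - 6.9/25.9 = 1 - 0.266409 = 0.733591
alpha = 1.333333 * 0.733591
= 0.9781


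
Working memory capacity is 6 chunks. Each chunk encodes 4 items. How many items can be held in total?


Total items = chunks * items_per_chunk
= 6 * 4
= 24


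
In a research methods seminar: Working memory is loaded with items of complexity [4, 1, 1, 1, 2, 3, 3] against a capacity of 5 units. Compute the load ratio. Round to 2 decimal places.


Total complexity = 4 + 1 + 1 + 1 + 2 + 3 + 3 = 15
Load = total / capacity = 15 / 5
= 3.00


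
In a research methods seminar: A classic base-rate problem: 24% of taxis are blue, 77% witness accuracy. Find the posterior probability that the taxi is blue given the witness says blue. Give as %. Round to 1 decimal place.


P(blue | says blue) = P(says blue | blue)*P(blue) / [P(says blue | blue)*P(blue) + P(says blue | not blue)*P(not blue)]
Numerator = 0.77 * 0.24 = 0.1848
False identification = 0.23 * 0.76 = 0.1748
P = 0.1848 / (0.1848 + 0.1748)
= 0.1848 / 0.3596
As percentage = 51.4


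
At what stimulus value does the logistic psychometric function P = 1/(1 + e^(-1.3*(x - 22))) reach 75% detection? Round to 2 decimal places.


At P = 0.75: 0.75 = 1/(1 + e^(-k*(x-x0)))
Solving: e^(-k*(x-x0)) = 1/3
x = x0 + ln(3)/k
ln(3) = 1.0986
x = 22 + 1.0986/1.3
= 22 + 0.8451
= 22.85


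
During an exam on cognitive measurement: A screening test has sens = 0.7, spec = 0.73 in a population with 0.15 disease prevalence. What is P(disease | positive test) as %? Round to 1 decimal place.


PPV = (sens * prev) / (sens * prev + (1-spec) * (1-prev))
Numerator = 0.7 * 0.15 = 0.105
P(positive and no disease) = (1 - spec) * (1 - prev) = (1 - 0.73) * (1 - 0.15) = 0.2295
Denominator = 0.105 + 0.2295 = 0.3345
PPV = 0.105 / 0.3345 = 0.313901
As percentage = 31.4
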